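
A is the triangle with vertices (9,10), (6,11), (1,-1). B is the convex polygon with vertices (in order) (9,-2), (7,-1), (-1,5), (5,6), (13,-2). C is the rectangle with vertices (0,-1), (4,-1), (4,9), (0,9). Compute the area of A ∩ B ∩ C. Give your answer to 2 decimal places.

3.03

The intersection is the polygon with vertices (4,5.833), (4,3.125), (3.118,1.912), (2.429,2.429), (3.836,5.806).
By the shoelace formula its area is 3.03.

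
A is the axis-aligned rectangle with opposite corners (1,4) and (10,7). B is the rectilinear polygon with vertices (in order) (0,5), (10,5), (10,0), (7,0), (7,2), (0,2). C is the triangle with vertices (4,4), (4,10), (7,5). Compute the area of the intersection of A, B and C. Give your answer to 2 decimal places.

The intersection is the polygon with vertices (7,5), (4,4), (4,5).
By the shoelace formula its area is 1.50.

1.50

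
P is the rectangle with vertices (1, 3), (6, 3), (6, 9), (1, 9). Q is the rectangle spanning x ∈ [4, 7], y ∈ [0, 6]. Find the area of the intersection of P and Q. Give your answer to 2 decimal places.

6.00

|P∩Q|: x∈[4,6], y∈[3,6] → 2·3 = 6.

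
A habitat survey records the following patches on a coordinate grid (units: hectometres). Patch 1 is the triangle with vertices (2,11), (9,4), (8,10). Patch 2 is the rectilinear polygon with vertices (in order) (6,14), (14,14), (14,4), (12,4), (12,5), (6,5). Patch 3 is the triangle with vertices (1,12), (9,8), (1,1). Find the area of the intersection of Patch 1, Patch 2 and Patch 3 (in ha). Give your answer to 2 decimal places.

5.19

The intersection is the polygon with vertices (6,9.5), (8.273,8.364), (8.418,7.491), (6.867,6.133), (6,7).
By the shoelace formula its area is 5.19.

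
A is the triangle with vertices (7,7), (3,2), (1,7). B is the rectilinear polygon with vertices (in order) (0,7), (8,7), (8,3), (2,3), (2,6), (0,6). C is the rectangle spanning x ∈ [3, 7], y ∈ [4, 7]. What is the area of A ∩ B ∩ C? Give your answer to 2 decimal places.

The intersection is the polygon with vertices (7,7), (4.6,4), (3,4), (3,7).
By the shoelace formula its area is 8.40.

8.40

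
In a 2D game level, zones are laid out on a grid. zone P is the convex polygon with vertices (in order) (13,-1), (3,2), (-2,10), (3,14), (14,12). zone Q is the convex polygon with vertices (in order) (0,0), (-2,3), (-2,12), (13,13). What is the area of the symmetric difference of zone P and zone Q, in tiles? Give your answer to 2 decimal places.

|zone P| = 162.5, |zone Q| = 100, |zone P∩zone Q| = 73.5166.
|zone P △ zone Q| = |zone P| + |zone Q| − 2·|zone P∩zone Q| = 162.5 + 100 − 147.0333 = 115.47.

115.47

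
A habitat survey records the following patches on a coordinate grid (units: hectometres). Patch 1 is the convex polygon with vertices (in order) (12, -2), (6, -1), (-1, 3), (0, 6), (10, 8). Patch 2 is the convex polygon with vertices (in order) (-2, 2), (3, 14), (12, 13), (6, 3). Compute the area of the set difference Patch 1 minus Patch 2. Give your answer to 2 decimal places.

|Patch 1| = 82.5, |Patch 1∩Patch 2| = 31.6265.
|Patch 1 ∖ Patch 2| = |Patch 1| − |Patch 1∩Patch 2| = 82.5 − 31.6265 = 50.87.

50.87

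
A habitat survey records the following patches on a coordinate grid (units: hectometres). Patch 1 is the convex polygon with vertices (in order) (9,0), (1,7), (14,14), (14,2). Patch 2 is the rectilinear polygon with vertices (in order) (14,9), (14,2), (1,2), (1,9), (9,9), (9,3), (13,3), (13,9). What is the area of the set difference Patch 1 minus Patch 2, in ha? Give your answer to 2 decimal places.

54.50

|Patch 1| = 103.5, |Patch 1∩Patch 2| = 49.
|Patch 1 ∖ Patch 2| = |Patch 1| − |Patch 1∩Patch 2| = 103.5 − 49 = 54.50.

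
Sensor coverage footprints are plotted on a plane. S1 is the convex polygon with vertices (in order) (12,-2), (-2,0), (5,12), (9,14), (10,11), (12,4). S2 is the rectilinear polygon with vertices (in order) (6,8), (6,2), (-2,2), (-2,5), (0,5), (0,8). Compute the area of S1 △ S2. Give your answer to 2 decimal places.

116.50

|S1| = 135.5, |S2| = 42, |S1∩S2| = 30.5.
|S1 △ S2| = |S1| + |S2| − 2·|S1∩S2| = 135.5 + 42 − 61 = 116.50.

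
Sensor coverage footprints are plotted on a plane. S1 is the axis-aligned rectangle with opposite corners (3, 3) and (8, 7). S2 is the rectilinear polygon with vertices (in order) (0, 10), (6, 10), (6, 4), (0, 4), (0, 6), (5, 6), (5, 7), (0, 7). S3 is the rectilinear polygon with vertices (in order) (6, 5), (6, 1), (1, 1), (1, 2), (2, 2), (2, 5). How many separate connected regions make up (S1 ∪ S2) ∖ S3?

(S1 ∪ S2) ∖ S3 is a single connected region.

1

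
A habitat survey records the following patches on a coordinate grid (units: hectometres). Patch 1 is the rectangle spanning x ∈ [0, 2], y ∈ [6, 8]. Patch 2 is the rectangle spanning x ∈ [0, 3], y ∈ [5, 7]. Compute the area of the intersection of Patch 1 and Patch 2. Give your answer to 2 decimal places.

2.00

|Patch 1∩Patch 2|: x∈[0,2], y∈[6,7] → 2·1 = 2.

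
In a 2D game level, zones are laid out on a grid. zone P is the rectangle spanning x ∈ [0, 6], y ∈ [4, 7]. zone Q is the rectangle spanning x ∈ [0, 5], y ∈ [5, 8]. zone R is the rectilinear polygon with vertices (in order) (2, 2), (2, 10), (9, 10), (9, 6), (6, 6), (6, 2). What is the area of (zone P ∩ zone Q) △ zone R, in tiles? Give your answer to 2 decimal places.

42.00

|zone P ∩ zone Q| = 10.
|(zone P ∩ zone Q) ∩ zone R| = 6.
|(zone P ∩ zone Q) △ zone R| = 10 + 44 − 12 = 42.00.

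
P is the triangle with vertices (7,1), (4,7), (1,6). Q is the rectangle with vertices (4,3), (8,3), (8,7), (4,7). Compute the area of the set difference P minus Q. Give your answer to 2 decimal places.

6.65

|P| = 10.5, |P∩Q| = 3.85.
|P ∖ Q| = |P| − |P∩Q| = 10.5 − 3.85 = 6.65.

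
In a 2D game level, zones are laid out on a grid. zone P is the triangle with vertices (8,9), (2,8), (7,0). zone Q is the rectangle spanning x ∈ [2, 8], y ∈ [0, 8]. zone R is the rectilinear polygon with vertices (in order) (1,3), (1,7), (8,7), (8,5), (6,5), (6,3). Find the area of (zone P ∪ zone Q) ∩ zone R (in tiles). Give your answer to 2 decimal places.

The region (zone P ∪ zone Q) ∩ zone R is the polygon with vertices (8,5), (6,5), (6,3), (2,3), (2,7), (8,7).
By the shoelace formula its area is 20.00.

20.00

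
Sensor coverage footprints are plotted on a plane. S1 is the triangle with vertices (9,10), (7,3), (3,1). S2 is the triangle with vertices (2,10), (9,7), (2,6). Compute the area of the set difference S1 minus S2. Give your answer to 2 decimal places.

|S1| = 12, |S1∩S2| = 0.7875.
|S1 ∖ S2| = |S1| − |S1∩S2| = 12 − 0.7875 = 11.21.

11.21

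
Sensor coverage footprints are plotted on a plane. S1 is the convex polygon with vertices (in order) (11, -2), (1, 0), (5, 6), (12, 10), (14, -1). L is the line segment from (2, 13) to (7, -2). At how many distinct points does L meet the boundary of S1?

The segment meets the boundary at (6.714,-1.143), (4.556,5.333).

2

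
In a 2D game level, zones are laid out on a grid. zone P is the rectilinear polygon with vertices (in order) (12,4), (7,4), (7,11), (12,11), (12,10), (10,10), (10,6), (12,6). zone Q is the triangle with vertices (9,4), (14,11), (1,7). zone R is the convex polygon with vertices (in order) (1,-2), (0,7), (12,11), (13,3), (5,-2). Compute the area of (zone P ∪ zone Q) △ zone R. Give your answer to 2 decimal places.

|zone P ∪ zone Q| = 47.658.
|(zone P ∪ zone Q) ∩ zone R| = 41.7009.
|(zone P ∪ zone Q) △ zone R| = 47.658 + 116.5 − 83.4018 = 80.76.

80.76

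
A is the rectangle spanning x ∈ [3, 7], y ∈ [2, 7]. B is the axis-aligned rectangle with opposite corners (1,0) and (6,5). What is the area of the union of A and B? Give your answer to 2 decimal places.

By inclusion–exclusion:
Individual areas: |A| = 20, |B| = 25.
|A∩B|: x∈[3,6], y∈[2,5] → 3·3 = 9.
|A ∪ B| = 45 − 9 = 36.00.

36.00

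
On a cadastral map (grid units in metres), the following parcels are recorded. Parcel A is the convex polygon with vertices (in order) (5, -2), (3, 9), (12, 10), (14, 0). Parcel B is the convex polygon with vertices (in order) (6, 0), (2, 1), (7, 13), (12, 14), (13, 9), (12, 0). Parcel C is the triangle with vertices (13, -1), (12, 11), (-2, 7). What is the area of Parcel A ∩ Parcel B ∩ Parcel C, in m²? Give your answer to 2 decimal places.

63.58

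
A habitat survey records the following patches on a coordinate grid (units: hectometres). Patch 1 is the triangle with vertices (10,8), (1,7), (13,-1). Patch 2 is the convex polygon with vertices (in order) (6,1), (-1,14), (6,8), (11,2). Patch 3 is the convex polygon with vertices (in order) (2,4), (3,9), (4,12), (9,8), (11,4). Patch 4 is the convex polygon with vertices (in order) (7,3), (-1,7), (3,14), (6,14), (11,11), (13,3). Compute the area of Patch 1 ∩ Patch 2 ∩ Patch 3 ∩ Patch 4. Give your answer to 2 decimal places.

The intersection is the polygon with vertices (5.5,4), (3.76,5.16), (2.669,7.186), (6.339,7.593), (9.333,4).
By the shoelace formula its area is 14.44.

14.44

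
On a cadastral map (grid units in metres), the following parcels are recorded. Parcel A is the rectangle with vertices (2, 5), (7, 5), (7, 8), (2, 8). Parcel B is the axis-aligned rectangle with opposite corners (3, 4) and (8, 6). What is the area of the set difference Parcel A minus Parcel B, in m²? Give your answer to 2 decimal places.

11.00

|Parcel A∩Parcel B|: x∈[3,7], y∈[5,6] → 4·1 = 4.
|Parcel A| = 15.
|Parcel A ∖ Parcel B| = |Parcel A| − |Parcel A∩Parcel B| = 15 − 4 = 11.00.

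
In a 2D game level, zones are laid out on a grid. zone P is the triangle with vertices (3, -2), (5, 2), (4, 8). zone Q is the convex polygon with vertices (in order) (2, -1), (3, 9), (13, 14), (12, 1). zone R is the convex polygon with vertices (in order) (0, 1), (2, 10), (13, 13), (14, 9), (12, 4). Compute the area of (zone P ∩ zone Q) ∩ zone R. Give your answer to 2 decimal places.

The region (zone P ∩ zone Q) ∩ zone R is the polygon with vertices (4.96,2.24), (3.385,1.846), (4,8).
By the shoelace formula its area is 4.73.

4.73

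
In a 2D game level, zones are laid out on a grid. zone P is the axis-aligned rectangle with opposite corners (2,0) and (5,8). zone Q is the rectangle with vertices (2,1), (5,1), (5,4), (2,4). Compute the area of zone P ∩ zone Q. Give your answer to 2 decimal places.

|zone P∩zone Q|: x∈[2,5], y∈[1,4] → 3·3 = 9.

9.00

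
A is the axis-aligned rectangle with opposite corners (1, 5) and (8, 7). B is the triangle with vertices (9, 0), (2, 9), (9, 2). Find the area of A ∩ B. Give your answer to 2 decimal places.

1.33

The intersection is the polygon with vertices (4,7), (6,5), (5.111,5), (3.556,7).
By the shoelace formula its area is 1.33.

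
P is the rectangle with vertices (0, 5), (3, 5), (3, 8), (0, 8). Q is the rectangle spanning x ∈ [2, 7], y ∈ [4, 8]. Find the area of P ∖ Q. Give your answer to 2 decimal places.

|P∩Q|: x∈[2,3], y∈[5,8] → 1·3 = 3.
|P| = 9.
|P ∖ Q| = |P| − |P∩Q| = 9 − 3 = 6.00.

6.00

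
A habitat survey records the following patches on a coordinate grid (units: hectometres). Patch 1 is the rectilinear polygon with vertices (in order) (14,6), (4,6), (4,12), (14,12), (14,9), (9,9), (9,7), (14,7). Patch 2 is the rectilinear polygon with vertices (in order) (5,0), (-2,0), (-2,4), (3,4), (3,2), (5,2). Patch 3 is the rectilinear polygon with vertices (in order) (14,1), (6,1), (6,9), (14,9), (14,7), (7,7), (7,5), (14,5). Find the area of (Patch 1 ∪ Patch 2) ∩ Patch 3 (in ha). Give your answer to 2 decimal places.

7.00

|Patch 1 ∪ Patch 2| = 74.
|(Patch 1 ∪ Patch 2) ∩ Patch 3| = 7.00.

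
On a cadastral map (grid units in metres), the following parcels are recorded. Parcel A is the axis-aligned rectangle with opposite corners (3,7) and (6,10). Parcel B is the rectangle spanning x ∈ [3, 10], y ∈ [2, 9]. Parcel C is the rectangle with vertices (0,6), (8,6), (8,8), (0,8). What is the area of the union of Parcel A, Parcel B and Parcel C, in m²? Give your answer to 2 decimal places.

By inclusion–exclusion:
Individual areas: |Parcel A| = 9, |Parcel B| = 49, |Parcel C| = 16.
|Parcel A∩Parcel B|: x∈[3,6], y∈[7,9] → 3·2 = 6.
|Parcel A∩Parcel C|: x∈[3,6], y∈[7,8] → 3·1 = 3.
|Parcel B∩Parcel C|: x∈[3,8], y∈[6,8] → 5·2 = 10.
|Parcel A∩Parcel B∩Parcel C| = 3.
|Parcel A ∪ Parcel B ∪ Parcel C| = 74 − 19 + 3 = 58.00.

58.00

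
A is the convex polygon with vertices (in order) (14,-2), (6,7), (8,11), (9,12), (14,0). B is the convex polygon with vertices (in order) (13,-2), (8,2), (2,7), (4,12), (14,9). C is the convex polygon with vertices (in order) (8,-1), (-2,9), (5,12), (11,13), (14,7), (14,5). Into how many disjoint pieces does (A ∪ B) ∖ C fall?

(A ∪ B) ∖ C splits into 3 disjoint pieces (area 13.7673, area 0.1704, area 1.0226).

3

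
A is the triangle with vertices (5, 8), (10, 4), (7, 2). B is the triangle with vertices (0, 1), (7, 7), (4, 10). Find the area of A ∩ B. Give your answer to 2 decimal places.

1.27

The intersection is the polygon with vertices (6.638,6.69), (5.704,5.889), (5,8).
By the shoelace formula its area is 1.27.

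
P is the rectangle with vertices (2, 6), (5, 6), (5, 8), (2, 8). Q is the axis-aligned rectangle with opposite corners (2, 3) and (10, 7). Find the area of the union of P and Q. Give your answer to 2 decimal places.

35.00

By inclusion–exclusion:
Individual areas: |P| = 6, |Q| = 32.
|P∩Q|: x∈[2,5], y∈[6,7] → 3·1 = 3.
|P ∪ Q| = 38 − 3 = 35.00.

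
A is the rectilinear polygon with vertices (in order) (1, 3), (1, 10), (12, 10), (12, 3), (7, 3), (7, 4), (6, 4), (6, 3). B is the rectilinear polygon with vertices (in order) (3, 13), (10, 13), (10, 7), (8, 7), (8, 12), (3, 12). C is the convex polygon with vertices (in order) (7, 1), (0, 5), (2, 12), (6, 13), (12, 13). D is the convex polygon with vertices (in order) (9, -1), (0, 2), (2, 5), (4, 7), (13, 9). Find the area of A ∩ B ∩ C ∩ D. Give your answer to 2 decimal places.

1.92

The intersection is the polygon with vertices (9.5,7), (8,7), (8,7.889), (10,8.333), (10,8.2).
By the shoelace formula its area is 1.92.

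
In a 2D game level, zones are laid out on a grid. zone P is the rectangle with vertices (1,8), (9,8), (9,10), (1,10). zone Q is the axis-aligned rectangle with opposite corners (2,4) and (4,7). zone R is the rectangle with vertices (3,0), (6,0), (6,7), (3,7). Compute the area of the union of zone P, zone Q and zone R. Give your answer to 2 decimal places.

By inclusion–exclusion:
Individual areas: |zone P| = 16, |zone Q| = 6, |zone R| = 21.
|zone P∩zone Q| = 0 (no overlap).
|zone P∩zone R| = 0 (no overlap).
|zone Q∩zone R|: x∈[3,4], y∈[4,7] → 1·3 = 3.
|zone P∩zone Q∩zone R| = 0.
|zone P ∪ zone Q ∪ zone R| = 43 − 3 + 0 = 40.00.

40.00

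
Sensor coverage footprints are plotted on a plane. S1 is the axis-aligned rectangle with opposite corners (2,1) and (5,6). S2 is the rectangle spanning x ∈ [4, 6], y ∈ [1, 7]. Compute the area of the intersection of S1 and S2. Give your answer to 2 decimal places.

|S1∩S2|: x∈[4,5], y∈[1,6] → 1·5 = 5.

5.00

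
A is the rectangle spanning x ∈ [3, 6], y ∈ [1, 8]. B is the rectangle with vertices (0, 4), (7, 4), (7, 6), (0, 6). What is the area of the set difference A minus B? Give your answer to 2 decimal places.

15.00

|A∩B|: x∈[3,6], y∈[4,6] → 3·2 = 6.
|A| = 21.
|A ∖ B| = |A| − |A∩B| = 21 − 6 = 15.00.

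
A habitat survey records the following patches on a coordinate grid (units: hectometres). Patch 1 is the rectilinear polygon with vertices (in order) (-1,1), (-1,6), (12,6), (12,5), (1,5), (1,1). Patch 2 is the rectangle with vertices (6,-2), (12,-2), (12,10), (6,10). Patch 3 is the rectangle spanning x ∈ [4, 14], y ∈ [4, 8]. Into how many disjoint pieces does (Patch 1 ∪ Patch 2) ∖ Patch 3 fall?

3

(Patch 1 ∪ Patch 2) ∖ Patch 3 splits into 3 disjoint pieces (area 13, area 12, area 36).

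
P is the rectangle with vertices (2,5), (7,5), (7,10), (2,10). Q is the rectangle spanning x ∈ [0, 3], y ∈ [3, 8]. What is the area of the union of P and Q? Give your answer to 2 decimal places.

37.00

By inclusion–exclusion:
Individual areas: |P| = 25, |Q| = 15.
|P∩Q|: x∈[2,3], y∈[5,8] → 1·3 = 3.
|P ∪ Q| = 40 − 3 = 37.00.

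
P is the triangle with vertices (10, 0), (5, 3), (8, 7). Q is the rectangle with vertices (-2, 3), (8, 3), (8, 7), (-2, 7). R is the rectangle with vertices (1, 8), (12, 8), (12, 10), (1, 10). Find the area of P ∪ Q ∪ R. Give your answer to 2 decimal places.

70.50

By inclusion–exclusion:
Individual areas: |P| = 14.5, |Q| = 40, |R| = 22.
|P∩Q| = 6.
|P∩R| = 0.
|Q∩R| = 0 (no overlap).
|P∩Q∩R| = 0.
|P ∪ Q ∪ R| = 76.5 − 6 + 0 = 70.50.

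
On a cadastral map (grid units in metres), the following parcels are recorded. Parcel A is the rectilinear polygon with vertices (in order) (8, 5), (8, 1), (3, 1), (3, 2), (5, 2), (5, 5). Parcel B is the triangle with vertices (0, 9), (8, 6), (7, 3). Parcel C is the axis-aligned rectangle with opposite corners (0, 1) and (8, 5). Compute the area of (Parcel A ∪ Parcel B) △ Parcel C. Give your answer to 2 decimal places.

28.45

|Parcel A ∪ Parcel B| = 24.5476.
|(Parcel A ∪ Parcel B) ∩ Parcel C| = 14.0476.
|(Parcel A ∪ Parcel B) △ Parcel C| = 24.5476 + 32 − 28.0952 = 28.45.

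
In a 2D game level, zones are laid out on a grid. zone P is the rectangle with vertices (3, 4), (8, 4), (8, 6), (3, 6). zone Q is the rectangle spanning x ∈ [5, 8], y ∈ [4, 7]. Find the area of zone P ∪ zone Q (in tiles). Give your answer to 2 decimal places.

13.00

By inclusion–exclusion:
Individual areas: |zone P| = 10, |zone Q| = 9.
|zone P∩zone Q|: x∈[5,8], y∈[4,6] → 3·2 = 6.
|zone P ∪ zone Q| = 19 − 6 = 13.00.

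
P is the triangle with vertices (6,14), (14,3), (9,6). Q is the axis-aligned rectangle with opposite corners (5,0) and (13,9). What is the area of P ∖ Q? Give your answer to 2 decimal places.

4.79

|P| = 15.5, |P∩Q| = 10.7091.
|P ∖ Q| = |P| − |P∩Q| = 15.5 − 10.7091 = 4.79.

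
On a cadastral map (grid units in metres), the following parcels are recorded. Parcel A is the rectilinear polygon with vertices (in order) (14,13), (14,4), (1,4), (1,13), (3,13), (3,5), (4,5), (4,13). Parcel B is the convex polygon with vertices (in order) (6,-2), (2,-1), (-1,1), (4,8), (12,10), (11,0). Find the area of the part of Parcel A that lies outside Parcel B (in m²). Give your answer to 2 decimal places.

|Parcel A| = 109, |Parcel A∩Parcel B| = 41.6143.
|Parcel A ∖ Parcel B| = |Parcel A| − |Parcel A∩Parcel B| = 109 − 41.6143 = 67.39.

67.39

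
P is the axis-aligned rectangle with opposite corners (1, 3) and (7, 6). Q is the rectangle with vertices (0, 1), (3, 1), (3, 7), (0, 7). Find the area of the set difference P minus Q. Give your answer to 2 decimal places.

12.00

|P∩Q|: x∈[1,3], y∈[3,6] → 2·3 = 6.
|P| = 18.
|P ∖ Q| = |P| − |P∩Q| = 18 − 6 = 12.00.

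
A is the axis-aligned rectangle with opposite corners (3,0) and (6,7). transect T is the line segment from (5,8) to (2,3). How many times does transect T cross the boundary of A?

The segment meets the boundary at (3,4.667), (4.4,7).

2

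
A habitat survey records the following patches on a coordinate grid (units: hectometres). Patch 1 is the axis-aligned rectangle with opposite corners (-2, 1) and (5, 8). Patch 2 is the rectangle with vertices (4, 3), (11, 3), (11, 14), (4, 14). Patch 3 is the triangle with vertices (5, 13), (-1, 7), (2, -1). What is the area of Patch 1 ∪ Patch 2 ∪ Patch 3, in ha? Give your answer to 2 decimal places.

130.17

By inclusion–exclusion:
Individual areas: |Patch 1| = 49, |Patch 2| = 77, |Patch 3| = 33.
|Patch 1∩Patch 2|: x∈[4,5], y∈[3,8] → 1·5 = 5.
|Patch 1∩Patch 3| = 22.
|Patch 2∩Patch 3| = 1.8333.
|Patch 1∩Patch 2∩Patch 3| = 0.
|Patch 1 ∪ Patch 2 ∪ Patch 3| = 159 − 28.8333 + 0 = 130.17.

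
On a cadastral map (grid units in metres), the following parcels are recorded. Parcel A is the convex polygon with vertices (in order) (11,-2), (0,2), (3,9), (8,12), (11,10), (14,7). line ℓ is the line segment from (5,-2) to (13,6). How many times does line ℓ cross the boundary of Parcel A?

The segment meets the boundary at (6.6,-0.4).

1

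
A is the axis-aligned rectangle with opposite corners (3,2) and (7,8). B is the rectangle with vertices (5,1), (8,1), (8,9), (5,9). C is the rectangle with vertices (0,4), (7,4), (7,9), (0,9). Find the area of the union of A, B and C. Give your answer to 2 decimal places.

53.00

By inclusion–exclusion:
Individual areas: |A| = 24, |B| = 24, |C| = 35.
|A∩B|: x∈[5,7], y∈[2,8] → 2·6 = 12.
|A∩C|: x∈[3,7], y∈[4,8] → 4·4 = 16.
|B∩C|: x∈[5,7], y∈[4,9] → 2·5 = 10.
|A∩B∩C| = 8.
|A ∪ B ∪ C| = 83 − 38 + 8 = 53.00.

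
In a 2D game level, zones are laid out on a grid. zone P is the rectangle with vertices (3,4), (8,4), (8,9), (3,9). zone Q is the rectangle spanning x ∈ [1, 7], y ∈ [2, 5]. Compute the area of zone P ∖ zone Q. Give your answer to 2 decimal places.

21.00

|zone P∩zone Q|: x∈[3,7], y∈[4,5] → 4·1 = 4.
|zone P| = 25.
|zone P ∖ zone Q| = |zone P| − |zone P∩zone Q| = 25 − 4 = 21.00.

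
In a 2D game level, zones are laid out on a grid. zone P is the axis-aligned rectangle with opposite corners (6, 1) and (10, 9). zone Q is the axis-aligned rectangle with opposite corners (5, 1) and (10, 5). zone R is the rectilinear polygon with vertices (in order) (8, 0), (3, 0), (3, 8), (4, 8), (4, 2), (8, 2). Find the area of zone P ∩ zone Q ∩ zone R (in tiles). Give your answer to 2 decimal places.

2.00

The intersection is the polygon with vertices (6,1), (6,2), (8,2), (8,1).
By the shoelace formula its area is 2.00.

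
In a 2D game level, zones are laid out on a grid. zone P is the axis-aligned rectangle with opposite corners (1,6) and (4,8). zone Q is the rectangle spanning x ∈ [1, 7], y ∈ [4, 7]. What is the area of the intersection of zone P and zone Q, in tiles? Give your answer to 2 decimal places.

3.00

|zone P∩zone Q|: x∈[1,4], y∈[6,7] → 3·1 = 3.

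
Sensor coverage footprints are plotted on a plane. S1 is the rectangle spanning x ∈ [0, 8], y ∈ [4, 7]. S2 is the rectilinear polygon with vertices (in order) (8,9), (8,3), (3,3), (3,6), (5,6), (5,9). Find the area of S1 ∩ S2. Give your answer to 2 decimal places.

13.00

The intersection is the polygon with vertices (8,4), (3,4), (3,6), (5,6), (5,7), (8,7).
By the shoelace formula its area is 13.00.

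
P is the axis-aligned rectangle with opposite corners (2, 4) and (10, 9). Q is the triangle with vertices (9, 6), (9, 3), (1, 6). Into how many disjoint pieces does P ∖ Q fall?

P ∖ Q splits into 2 disjoint pieces (area 26, area 3.5208).

2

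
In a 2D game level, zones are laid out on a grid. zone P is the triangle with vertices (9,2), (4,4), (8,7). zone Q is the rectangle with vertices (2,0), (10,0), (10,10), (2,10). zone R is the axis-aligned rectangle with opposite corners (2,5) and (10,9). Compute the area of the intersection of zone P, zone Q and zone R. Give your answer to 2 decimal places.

The intersection is the polygon with vertices (8,7), (8.4,5), (5.333,5).
By the shoelace formula its area is 3.07.

3.07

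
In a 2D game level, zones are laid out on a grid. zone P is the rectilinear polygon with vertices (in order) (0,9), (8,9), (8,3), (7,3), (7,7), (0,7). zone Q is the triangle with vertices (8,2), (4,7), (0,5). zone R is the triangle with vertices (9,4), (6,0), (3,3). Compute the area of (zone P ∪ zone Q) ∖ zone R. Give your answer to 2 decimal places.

31.38

|zone P ∪ zone Q| = 33.975.
|(zone P ∪ zone Q) ∩ zone R| = 2.5972.
|(zone P ∪ zone Q) ∖ zone R| = 33.975 − 2.5972 = 31.38.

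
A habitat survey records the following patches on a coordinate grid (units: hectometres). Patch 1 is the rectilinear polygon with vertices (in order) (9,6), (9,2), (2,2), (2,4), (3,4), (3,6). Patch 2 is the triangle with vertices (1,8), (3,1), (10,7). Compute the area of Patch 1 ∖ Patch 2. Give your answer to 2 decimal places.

|Patch 1| = 26, |Patch 1∩Patch 2| = 15.1429.
|Patch 1 ∖ Patch 2| = |Patch 1| − |Patch 1∩Patch 2| = 26 − 15.1429 = 10.86.

10.86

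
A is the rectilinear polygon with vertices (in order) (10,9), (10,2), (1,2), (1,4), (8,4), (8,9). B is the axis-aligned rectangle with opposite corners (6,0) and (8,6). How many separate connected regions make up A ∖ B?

2

A ∖ B splits into 2 disjoint pieces (area 14, area 10).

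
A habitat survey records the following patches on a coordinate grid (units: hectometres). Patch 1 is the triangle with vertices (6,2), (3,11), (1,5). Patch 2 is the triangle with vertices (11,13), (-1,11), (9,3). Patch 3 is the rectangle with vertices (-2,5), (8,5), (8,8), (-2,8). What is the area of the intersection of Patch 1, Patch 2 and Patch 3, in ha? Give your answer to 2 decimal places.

0.85

The intersection is the polygon with vertices (4.455,6.636), (2.75,8), (4,8).
By the shoelace formula its area is 0.85.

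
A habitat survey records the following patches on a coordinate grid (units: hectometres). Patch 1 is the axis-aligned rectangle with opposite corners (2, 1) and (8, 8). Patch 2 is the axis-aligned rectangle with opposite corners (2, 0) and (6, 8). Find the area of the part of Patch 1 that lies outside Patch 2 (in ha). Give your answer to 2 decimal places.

|Patch 1∩Patch 2|: x∈[2,6], y∈[1,8] → 4·7 = 28.
|Patch 1| = 42.
|Patch 1 ∖ Patch 2| = |Patch 1| − |Patch 1∩Patch 2| = 42 − 28 = 14.00.

14.00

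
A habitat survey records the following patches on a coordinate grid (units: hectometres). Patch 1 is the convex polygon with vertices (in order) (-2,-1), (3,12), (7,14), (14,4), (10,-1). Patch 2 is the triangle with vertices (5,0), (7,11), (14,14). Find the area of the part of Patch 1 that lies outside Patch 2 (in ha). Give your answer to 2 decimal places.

123.17

|Patch 1| = 148.5, |Patch 1∩Patch 2| = 25.3322.
|Patch 1 ∖ Patch 2| = |Patch 1| − |Patch 1∩Patch 2| = 148.5 − 25.3322 = 123.17.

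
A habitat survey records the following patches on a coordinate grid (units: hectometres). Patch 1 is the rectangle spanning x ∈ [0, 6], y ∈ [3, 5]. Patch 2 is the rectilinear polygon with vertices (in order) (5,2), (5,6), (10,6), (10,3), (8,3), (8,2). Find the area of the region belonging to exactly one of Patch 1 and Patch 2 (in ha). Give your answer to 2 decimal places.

|Patch 1| = 12, |Patch 2| = 18, |Patch 1∩Patch 2| = 2.
|Patch 1 △ Patch 2| = |Patch 1| + |Patch 2| − 2·|Patch 1∩Patch 2| = 12 + 18 − 4 = 26.00.

26.00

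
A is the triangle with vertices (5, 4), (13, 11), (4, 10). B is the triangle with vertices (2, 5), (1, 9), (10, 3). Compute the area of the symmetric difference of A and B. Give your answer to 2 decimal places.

38.01

|A| = 27.5, |B| = 15, |A∩B| = 2.243.
|A △ B| = |A| + |B| − 2·|A∩B| = 27.5 + 15 − 4.4859 = 38.01.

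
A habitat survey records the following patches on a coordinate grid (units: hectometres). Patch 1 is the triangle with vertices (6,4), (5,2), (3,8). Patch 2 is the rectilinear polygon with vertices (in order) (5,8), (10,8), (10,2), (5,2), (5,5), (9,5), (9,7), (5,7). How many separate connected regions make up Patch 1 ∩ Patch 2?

Patch 1 ∩ Patch 2 is a single connected region.

1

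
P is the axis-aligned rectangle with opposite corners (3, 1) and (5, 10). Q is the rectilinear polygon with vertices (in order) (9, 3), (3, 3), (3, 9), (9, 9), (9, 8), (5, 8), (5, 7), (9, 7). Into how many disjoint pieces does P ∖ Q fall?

P ∖ Q splits into 2 disjoint pieces (area 4, area 2).

2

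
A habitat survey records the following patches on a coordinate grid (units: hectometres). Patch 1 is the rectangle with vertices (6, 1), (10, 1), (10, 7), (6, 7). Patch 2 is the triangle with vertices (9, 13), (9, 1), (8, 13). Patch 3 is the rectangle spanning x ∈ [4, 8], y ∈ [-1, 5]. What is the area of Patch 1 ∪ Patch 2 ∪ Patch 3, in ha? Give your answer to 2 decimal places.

44.50

By inclusion–exclusion:
Individual areas: |Patch 1| = 24, |Patch 2| = 6, |Patch 3| = 24.
|Patch 1∩Patch 2| = 1.5.
|Patch 1∩Patch 3|: x∈[6,8], y∈[1,5] → 2·4 = 8.
|Patch 2∩Patch 3| = 0.
|Patch 1∩Patch 2∩Patch 3| = 0.
|Patch 1 ∪ Patch 2 ∪ Patch 3| = 54 − 9.5 + 0 = 44.50.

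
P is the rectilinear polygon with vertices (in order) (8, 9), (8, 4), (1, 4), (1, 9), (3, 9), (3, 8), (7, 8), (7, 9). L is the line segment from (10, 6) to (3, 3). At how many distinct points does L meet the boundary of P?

2

The segment meets the boundary at (5.333,4), (8,5.143).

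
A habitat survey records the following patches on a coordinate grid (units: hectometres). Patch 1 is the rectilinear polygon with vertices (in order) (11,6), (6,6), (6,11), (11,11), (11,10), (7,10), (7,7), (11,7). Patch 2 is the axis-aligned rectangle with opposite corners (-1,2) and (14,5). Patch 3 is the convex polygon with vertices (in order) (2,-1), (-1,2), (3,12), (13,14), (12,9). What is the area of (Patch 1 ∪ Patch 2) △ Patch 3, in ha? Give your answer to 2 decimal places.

|Patch 1 ∪ Patch 2| = 58.
|(Patch 1 ∪ Patch 2) ∩ Patch 3| = 32.2.
|(Patch 1 ∪ Patch 2) △ Patch 3| = 58 + 105 − 64.4 = 98.60.

98.60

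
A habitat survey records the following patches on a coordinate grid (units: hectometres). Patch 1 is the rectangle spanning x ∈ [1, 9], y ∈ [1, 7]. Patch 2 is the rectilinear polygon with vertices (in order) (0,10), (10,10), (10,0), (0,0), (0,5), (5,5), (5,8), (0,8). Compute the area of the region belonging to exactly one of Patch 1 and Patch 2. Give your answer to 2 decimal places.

53.00

|Patch 1| = 48, |Patch 2| = 85, |Patch 1∩Patch 2| = 40.
|Patch 1 △ Patch 2| = |Patch 1| + |Patch 2| − 2·|Patch 1∩Patch 2| = 48 + 85 − 80 = 53.00.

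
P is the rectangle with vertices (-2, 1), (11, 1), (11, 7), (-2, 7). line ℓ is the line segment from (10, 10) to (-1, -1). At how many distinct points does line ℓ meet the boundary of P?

2

The segment meets the boundary at (1,1), (7,7).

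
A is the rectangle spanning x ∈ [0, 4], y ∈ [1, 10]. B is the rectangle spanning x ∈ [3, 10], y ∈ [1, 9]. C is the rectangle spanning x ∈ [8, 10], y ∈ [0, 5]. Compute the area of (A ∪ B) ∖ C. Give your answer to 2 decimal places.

|A ∪ B| = 84.
|(A ∪ B) ∩ C| = 8.
|(A ∪ B) ∖ C| = 84 − 8 = 76.00.

76.00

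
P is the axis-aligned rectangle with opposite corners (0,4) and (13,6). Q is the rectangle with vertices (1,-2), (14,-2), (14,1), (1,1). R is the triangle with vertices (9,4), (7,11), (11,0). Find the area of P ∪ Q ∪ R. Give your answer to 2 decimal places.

67.00

By inclusion–exclusion:
Individual areas: |P| = 26, |Q| = 39, |R| = 3.
|P∩Q| = 0 (no overlap).
|P∩R| = 0.9351.
|Q∩R| = 0.0682.
|P∩Q∩R| = 0.
|P ∪ Q ∪ R| = 68 − 1.0032 + 0 = 67.00.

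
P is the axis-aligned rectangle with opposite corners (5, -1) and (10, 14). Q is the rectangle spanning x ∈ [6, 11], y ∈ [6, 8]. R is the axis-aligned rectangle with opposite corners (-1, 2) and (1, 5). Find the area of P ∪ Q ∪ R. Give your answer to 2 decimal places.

83.00

By inclusion–exclusion:
Individual areas: |P| = 75, |Q| = 10, |R| = 6.
|P∩Q|: x∈[6,10], y∈[6,8] → 4·2 = 8.
|P∩R| = 0 (no overlap).
|Q∩R| = 0 (no overlap).
|P∩Q∩R| = 0.
|P ∪ Q ∪ R| = 91 − 8 + 0 = 83.00.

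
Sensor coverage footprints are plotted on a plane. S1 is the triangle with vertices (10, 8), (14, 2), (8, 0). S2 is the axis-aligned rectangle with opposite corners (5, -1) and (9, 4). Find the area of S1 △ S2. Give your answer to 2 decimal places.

|S1| = 22, |S2| = 20, |S1∩S2| = 1.8333.
|S1 △ S2| = |S1| + |S2| − 2·|S1∩S2| = 22 + 20 − 3.6667 = 38.33.

38.33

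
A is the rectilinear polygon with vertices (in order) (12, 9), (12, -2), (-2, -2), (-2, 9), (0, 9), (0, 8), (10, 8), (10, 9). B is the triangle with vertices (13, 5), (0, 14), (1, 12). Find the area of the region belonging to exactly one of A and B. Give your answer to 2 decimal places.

|A| = 144, |B| = 8.5, |A∩B| = 1.1598.
|A △ B| = |A| + |B| − 2·|A∩B| = 144 + 8.5 − 2.3196 = 150.18.

150.18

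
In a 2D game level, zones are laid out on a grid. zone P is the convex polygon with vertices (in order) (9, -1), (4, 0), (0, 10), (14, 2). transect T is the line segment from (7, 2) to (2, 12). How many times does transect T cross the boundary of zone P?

1

The segment meets the boundary at (4.2,7.6).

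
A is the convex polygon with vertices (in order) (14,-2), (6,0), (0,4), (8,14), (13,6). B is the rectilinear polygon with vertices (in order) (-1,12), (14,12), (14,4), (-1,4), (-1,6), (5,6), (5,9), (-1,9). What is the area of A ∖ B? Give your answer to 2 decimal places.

|A| = 120, |A∩B| = 60.8.
|A ∖ B| = |A| − |A∩B| = 120 − 60.8 = 59.20.

59.20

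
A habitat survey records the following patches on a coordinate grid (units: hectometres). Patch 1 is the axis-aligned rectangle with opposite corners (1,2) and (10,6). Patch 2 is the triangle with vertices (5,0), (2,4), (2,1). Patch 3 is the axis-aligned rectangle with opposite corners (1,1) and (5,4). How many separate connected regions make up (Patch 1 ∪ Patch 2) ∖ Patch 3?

(Patch 1 ∪ Patch 2) ∖ Patch 3 splits into 2 disjoint pieces (area 28, area 1.125).

2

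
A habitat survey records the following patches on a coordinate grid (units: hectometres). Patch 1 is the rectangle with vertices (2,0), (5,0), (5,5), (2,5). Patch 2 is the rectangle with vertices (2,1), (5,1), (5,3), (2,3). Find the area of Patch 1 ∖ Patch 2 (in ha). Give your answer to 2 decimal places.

9.00

|Patch 1∩Patch 2|: x∈[2,5], y∈[1,3] → 3·2 = 6.
|Patch 1| = 15.
|Patch 1 ∖ Patch 2| = |Patch 1| − |Patch 1∩Patch 2| = 15 − 6 = 9.00.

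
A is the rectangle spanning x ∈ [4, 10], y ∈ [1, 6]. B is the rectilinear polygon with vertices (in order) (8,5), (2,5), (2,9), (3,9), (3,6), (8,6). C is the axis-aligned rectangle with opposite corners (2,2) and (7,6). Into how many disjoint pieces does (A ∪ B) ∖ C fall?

2

(A ∪ B) ∖ C splits into 2 disjoint pieces (area 18, area 3).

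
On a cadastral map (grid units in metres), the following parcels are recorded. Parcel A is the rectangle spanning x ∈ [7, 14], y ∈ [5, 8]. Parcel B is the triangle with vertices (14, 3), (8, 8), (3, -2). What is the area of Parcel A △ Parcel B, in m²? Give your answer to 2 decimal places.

|Parcel A| = 21, |Parcel B| = 42.5, |Parcel A∩Parcel B| = 7.4.
|Parcel A △ Parcel B| = |Parcel A| + |Parcel B| − 2·|Parcel A∩Parcel B| = 21 + 42.5 − 14.8 = 48.70.

48.70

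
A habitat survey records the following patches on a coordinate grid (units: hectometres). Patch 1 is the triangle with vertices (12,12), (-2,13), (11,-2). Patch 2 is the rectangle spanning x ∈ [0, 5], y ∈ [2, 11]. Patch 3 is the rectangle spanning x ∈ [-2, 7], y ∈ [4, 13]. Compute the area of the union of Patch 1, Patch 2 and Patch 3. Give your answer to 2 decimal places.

146.49

By inclusion–exclusion:
Individual areas: |Patch 1| = 98.5, |Patch 2| = 45, |Patch 3| = 81.
|Patch 1∩Patch 2| = 15.9615.
|Patch 1∩Patch 3| = 43.0071.
|Patch 2∩Patch 3|: x∈[0,5], y∈[4,11] → 5·7 = 35.
|Patch 1∩Patch 2∩Patch 3| = 15.9615.
|Patch 1 ∪ Patch 2 ∪ Patch 3| = 224.5 − 93.9687 + 15.9615 = 146.49.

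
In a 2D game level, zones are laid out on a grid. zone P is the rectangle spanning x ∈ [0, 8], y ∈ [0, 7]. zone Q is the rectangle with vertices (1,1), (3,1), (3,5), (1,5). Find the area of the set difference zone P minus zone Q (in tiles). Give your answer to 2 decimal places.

|zone P∩zone Q|: x∈[1,3], y∈[1,5] → 2·4 = 8.
|zone P| = 56.
|zone P ∖ zone Q| = |zone P| − |zone P∩zone Q| = 56 − 8 = 48.00.

48.00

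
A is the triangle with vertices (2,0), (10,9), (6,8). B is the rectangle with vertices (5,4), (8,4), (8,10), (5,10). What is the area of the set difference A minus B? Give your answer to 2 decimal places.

5.86

|A| = 14, |A∩B| = 8.1389.
|A ∖ B| = |A| − |A∩B| = 14 − 8.1389 = 5.86.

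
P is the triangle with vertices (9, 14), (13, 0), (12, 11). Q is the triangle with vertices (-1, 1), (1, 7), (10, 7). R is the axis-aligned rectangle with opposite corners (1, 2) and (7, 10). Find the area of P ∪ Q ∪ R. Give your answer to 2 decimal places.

70.36

By inclusion–exclusion:
Individual areas: |P| = 15, |Q| = 27, |R| = 48.
|P∩Q| = 0.
|P∩R| = 0.
|Q∩R| = 19.6364.
|P∩Q∩R| = 0.
|P ∪ Q ∪ R| = 90 − 19.6364 + 0 = 70.36.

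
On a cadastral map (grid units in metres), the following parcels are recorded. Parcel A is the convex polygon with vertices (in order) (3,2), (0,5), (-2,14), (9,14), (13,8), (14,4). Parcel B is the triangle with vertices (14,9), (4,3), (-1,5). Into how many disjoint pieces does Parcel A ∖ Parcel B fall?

2

Parcel A ∖ Parcel B splits into 2 disjoint pieces (area 29.0952, area 88.1447).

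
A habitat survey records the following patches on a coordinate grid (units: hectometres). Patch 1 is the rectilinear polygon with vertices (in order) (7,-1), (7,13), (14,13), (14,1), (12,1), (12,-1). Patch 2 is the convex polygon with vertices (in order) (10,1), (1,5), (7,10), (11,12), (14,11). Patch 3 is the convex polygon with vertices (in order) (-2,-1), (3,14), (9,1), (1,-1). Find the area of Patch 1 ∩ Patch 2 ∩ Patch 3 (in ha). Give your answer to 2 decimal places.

2.61

The intersection is the polygon with vertices (7,2.333), (7,5.333), (8.742,1.559).
By the shoelace formula its area is 2.61.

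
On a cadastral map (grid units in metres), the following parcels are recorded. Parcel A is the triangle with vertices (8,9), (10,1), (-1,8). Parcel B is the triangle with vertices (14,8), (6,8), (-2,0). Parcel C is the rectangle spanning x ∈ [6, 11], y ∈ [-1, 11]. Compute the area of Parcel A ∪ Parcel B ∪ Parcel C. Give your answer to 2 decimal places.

By inclusion–exclusion:
Individual areas: |Parcel A| = 37, |Parcel B| = 32, |Parcel C| = 60.
|Parcel A∩Parcel B| = 14.625.
|Parcel A∩Parcel C| = 18.6869.
|Parcel B∩Parcel C| = 13.75.
|Parcel A∩Parcel B∩Parcel C| = 8.6528.
|Parcel A ∪ Parcel B ∪ Parcel C| = 129 − 47.0619 + 8.6528 = 90.59.

90.59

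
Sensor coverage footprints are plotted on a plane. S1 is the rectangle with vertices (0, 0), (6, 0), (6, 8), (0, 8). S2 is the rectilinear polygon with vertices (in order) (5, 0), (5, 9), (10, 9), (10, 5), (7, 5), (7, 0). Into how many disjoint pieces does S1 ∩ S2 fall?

1

S1 ∩ S2 is a single connected region.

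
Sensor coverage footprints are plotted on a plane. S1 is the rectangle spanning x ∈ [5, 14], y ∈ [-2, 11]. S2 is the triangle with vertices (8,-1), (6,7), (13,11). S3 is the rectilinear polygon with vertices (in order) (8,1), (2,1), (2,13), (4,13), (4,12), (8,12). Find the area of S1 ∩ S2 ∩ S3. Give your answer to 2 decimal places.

8.64

The intersection is the polygon with vertices (8,8.143), (8,1), (7.5,1), (6,7).
By the shoelace formula its area is 8.64.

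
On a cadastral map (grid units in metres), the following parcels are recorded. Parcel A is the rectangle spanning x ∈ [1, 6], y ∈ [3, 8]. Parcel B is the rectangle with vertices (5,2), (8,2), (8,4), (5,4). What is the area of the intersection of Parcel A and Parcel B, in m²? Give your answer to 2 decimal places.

1.00

|Parcel A∩Parcel B|: x∈[5,6], y∈[3,4] → 1·1 = 1.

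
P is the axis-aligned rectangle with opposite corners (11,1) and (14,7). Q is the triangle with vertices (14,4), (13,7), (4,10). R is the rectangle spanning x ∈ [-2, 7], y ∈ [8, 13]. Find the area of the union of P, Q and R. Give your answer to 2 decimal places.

By inclusion–exclusion:
Individual areas: |P| = 18, |Q| = 12, |R| = 45.
|P∩Q| = 4.8.
|P∩R| = 0 (no overlap).
|Q∩R| = 1.2.
|P∩Q∩R| = 0.
|P ∪ Q ∪ R| = 75 − 6 + 0 = 69.00.

69.00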